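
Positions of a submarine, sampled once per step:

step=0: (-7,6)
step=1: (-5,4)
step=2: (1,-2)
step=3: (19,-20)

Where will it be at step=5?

(235,-236)

Consecutive displacements (+2,-2), (+6,-6), (+18,-18) scale by a factor of 3 each step.
step 4: (19,-20) + (+54,-54) → (73,-74)
step 5: (73,-74) + (+162,-162) → (235,-236)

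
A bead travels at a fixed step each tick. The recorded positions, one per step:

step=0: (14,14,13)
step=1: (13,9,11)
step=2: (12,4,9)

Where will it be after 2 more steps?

Constant displacement of (-1,-5,-2) per step.
step 3: (12,4,9) + (-1,-5,-2) → (11,-1,7)
step 4: (11,-1,7) + (-1,-5,-2) → (10,-6,5)

(10,-6,5)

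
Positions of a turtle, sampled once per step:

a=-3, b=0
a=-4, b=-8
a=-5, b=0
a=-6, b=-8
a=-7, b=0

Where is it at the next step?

a=-8, b=-8

The a coordinate changes by -1 each step, so at step 5 it is -3 + 5·(-1) = -8.
The b coordinate repeats the cycle [0, -8] with period 2; step 5 mod 2 = 1, giving -8.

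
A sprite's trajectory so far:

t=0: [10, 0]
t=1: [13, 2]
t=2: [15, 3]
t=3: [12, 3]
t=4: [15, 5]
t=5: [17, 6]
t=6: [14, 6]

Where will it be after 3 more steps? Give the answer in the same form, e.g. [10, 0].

The moves between consecutive positions are [+3, +2], [+2, +1], [-3, +0], [+3, +2], [+2, +1], [-3, +0]; they repeat the 3-cycle [[+3, +2], [+2, +1], [-3, +0]].
step 7: apply [+3, +2] → [17, 8]
step 8: apply [+2, +1] → [19, 9]
step 9: apply [-3, +0] → [16, 9]

[16, 9]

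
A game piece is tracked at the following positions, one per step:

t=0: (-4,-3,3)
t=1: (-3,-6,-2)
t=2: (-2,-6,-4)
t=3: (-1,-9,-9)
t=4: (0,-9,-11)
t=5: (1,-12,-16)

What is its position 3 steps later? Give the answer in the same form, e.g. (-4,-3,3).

(4,-15,-25)

The moves between consecutive positions are (+1,-3,-5), (+1,+0,-2), (+1,-3,-5), (+1,+0,-2), (+1,-3,-5); they repeat the 2-cycle [(+1,-3,-5), (+1,+0,-2)].
step 6: apply (+1,+0,-2) → (2,-12,-18)
step 7: apply (+1,-3,-5) → (3,-15,-23)
step 8: apply (+1,+0,-2) → (4,-15,-25)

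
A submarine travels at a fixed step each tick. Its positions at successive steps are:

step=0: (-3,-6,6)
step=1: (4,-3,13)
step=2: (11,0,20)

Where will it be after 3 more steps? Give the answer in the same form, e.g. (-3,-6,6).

(32,9,41)

Each step adds (+7,+3,+7) to the position.
step 3: (11,0,20) + (+7,+3,+7) → (18,3,27)
step 4: (18,3,27) + (+7,+3,+7) → (25,6,34)
step 5: (25,6,34) + (+7,+3,+7) → (32,9,41)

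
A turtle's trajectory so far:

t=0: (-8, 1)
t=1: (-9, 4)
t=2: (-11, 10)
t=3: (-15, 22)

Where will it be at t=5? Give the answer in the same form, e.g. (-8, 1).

(-39, 94)

Consecutive displacements (-1, +3), (-2, +6), (-4, +12) scale by a factor of 2 each step.
step 4: (-15, 22) + (-8, +24) → (-23, 46)
step 5: (-23, 46) + (-16, +48) → (-39, 94)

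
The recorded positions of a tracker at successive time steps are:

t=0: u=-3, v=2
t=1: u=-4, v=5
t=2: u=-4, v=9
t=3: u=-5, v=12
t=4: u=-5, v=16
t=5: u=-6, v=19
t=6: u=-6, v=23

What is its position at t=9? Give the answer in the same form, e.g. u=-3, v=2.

Step-to-step displacements: (-1, +3), (+0, +4), (-1, +3), (+0, +4), (-1, +3), (+0, +4) — a repeating cycle of length 2.
step 7: apply (-1, +3) → u=-7, v=26
step 8: apply (+0, +4) → u=-7, v=30
step 9: apply (-1, +3) → u=-8, v=33

u=-8, v=33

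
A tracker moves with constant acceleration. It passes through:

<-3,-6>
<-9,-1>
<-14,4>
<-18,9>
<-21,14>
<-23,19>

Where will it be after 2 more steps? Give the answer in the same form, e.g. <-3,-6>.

<-24,29>

Successive displacements: <-6,+5>, <-5,+5>, <-4,+5>, <-3,+5>, <-2,+5> — each changes by <+1,+0>.
step 6: <-23,19> + <-1,+5> → <-24,24>
step 7: <-24,24> + <+0,+5> → <-24,29>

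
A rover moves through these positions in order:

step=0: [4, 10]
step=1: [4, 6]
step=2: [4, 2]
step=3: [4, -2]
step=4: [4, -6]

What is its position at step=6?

[4, -14]

Constant displacement of [+0, -4] per step.
step 5: [4, -6] + [+0, -4] → [4, -10]
step 6: [4, -10] + [+0, -4] → [4, -14]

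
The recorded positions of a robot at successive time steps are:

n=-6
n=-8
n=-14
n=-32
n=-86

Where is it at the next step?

n=-248

The jumps are -2, -6, -18, -54 — a geometric progression with ratio 3.
step 5: -86 − 162 → n=-248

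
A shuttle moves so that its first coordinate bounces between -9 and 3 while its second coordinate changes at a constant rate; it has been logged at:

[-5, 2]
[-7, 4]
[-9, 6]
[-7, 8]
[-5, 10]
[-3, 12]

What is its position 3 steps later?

The first coordinate reflects between -9 and 3, moving 2 per step.
  step 6: -3 → -1
  step 7: -1 → 1
  step 8: 1 → 3
The second coordinate changes by +2 each step: at step 8 it is 18.

[3, 18]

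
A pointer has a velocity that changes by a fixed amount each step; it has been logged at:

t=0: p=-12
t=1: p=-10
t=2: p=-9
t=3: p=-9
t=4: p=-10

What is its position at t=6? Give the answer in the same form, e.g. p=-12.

p=-15

Taking differences between consecutive positions: +2, +1, +0, -1. These grow by -1 each step.
step 5: -10 − 2 → p=-12
step 6: -12 − 3 → p=-15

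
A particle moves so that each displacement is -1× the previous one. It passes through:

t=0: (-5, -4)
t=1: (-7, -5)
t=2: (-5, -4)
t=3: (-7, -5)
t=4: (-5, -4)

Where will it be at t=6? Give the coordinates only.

Step-to-step displacements: (-2, -1), (+2, +1), (-2, -1), (+2, +1); each is -1× the previous.
step 5: (-5, -4) + (-2, -1) → (-7, -5)
step 6: (-7, -5) + (+2, +1) → (-5, -4)

(-5, -4)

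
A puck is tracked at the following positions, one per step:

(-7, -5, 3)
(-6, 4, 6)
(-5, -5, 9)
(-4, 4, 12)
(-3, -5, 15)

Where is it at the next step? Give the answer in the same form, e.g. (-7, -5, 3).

The first coordinate changes by +1 each step, so at step 5 it is -7 + 5·(1) = -2.
The second coordinate repeats the cycle [-5, 4] with period 2; step 5 mod 2 = 1, giving 4.
The third coordinate changes by +3 each step, so at step 5 it is 3 + 5·(3) = 18.

(-2, 4, 18)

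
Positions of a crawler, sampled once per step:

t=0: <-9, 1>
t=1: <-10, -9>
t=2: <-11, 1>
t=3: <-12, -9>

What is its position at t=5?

<-14, -9>

First: linear, -1 per step → -14 at step 5.
Second: cycles through 1, -9 every 2 steps. Step 5 lands at position 1 of the cycle → -9.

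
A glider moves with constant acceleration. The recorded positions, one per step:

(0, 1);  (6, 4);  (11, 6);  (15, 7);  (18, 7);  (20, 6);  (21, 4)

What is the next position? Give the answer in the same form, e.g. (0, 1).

Taking differences between consecutive positions: (+6, +3), (+5, +2), (+4, +1), (+3, +0), (+2, -1), (+1, -2). These grow by (-1, -1) each step.
step 7: (21, 4) + (+0, -3) → (21, 1)

(21, 1)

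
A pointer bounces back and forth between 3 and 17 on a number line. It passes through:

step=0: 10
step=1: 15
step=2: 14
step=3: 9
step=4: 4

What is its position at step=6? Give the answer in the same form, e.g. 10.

12

The value reflects between 3 and 17, moving 5 per step.
  step 5: 4 → 7
  step 6: 7 → 12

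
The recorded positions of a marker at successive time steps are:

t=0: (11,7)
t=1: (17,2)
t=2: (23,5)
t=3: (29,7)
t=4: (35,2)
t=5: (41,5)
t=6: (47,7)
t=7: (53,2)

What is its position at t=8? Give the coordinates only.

The first coordinate changes by +6 each step, so at step 8 it is 11 + 8·(6) = 59.
The second coordinate repeats the cycle [7, 2, 5] with period 3; step 8 mod 3 = 2, giving 5.

(59,5)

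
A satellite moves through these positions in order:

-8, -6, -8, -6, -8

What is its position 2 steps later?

-8

The jumps are +2, -2, +2, -2 — a geometric progression with ratio -1.
step 5: -8 + 2 → -6
step 6: -6 − 2 → -8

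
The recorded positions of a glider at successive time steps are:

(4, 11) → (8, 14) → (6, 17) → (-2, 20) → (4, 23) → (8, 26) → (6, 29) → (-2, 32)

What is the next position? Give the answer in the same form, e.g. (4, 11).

(4, 35)

First: cycles through 4, 8, 6, -2 every 4 steps. Step 8 lands at position 0 of the cycle → 4.
Second: linear, +3 per step → 35 at step 8.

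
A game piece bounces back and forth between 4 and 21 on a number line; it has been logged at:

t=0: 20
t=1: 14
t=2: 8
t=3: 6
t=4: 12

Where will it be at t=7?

12

The value travels 6 per step and bounces off the walls at 4 and 21.
  step 5: 12 → 18
  step 6: 18 → 18
  step 7: 18 → 12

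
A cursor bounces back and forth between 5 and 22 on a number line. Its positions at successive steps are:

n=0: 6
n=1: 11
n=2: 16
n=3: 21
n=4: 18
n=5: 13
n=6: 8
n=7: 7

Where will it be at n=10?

22

The value travels 5 per step and bounces off the walls at 5 and 22.
  step 8: 7 → 12
  step 9: 12 → 17
  step 10: 17 → 22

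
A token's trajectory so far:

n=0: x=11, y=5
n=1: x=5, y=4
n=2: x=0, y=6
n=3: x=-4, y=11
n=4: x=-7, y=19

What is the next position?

Successive displacements: (-6,-1), (-5,+2), (-4,+5), (-3,+8) — each changes by (+1,+3).
step 5: x=-7, y=19 + (-2,+11) → x=-9, y=30

x=-9, y=30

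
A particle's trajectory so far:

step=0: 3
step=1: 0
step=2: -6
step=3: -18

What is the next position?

Step-to-step displacements: -3, -6, -12; each is 2× the previous.
step 4: -18 − 24 → -42

-42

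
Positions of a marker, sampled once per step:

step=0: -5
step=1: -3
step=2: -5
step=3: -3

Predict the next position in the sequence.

The jumps are +2, -2, +2 — a geometric progression with ratio -1.
step 4: -3 − 2 → -5

-5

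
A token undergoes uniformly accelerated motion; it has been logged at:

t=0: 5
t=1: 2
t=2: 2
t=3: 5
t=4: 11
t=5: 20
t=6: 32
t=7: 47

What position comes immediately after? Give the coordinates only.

First differences are -3, +0, +3, +6, +9, +12, +15; their common second difference is +3 (constant acceleration).
step 8: 47 + 18 → 65

65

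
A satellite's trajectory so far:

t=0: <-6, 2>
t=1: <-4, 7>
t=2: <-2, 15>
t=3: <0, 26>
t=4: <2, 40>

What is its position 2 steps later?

First differences are <+2, +5>, <+2, +8>, <+2, +11>, <+2, +14>; their common second difference is <+0, +3> (constant acceleration).
step 5: <2, 40> + <+2, +17> → <4, 57>
step 6: <4, 57> + <+2, +20> → <6, 77>

<6, 77>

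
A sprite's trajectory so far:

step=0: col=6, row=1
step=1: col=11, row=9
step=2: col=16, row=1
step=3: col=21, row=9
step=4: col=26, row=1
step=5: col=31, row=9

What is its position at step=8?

col=46, row=1

The col coordinate changes by +5 each step, so at step 8 it is 6 + 8·(5) = 46.
The row coordinate repeats the cycle [1, 9] with period 2; step 8 mod 2 = 0, giving 1.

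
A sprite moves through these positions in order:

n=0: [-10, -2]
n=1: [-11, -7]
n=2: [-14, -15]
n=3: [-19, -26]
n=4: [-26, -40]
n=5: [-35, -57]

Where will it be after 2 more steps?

Taking differences between consecutive positions: [-1, -5], [-3, -8], [-5, -11], [-7, -14], [-9, -17]. These grow by [-2, -3] each step.
step 6: [-35, -57] + [-11, -20] → [-46, -77]
step 7: [-46, -77] + [-13, -23] → [-59, -100]

[-59, -100]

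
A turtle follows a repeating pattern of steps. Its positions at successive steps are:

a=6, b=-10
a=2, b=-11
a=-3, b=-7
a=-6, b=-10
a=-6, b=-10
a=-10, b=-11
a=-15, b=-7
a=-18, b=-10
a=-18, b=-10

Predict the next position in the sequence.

The moves between consecutive positions are (-4, -1), (-5, +4), (-3, -3), (+0, +0), (-4, -1), (-5, +4), (-3, -3), (+0, +0); they repeat the 4-cycle [(-4, -1), (-5, +4), (-3, -3), (+0, +0)].
step 9: apply (-4, -1) → a=-22, b=-11

a=-22, b=-11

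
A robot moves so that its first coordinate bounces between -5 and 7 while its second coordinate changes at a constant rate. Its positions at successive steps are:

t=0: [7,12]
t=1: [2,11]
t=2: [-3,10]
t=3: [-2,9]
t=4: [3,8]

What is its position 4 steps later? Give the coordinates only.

[-1,4]

The first coordinate reflects between -5 and 7, moving 5 per step.
  step 5: 3 → 6
  step 6: 6 → 1
  step 7: 1 → -4
  step 8: -4 → -1
The second coordinate changes by -1 each step: at step 8 it is 4.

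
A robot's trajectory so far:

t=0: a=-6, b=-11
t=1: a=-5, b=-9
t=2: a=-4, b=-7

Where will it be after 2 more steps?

Constant displacement of (+1, +2) per step.
step 3: a=-4, b=-7 + (+1, +2) → a=-3, b=-5
step 4: a=-3, b=-5 + (+1, +2) → a=-2, b=-3

a=-2, b=-3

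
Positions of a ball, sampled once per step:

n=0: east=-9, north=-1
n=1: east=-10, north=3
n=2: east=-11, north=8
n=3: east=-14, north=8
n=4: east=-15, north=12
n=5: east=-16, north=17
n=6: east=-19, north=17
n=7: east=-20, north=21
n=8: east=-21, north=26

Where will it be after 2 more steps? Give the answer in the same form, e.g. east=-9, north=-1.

Differencing gives (-1, +4), (-1, +5), (-3, +0), (-1, +4), (-1, +5), (-3, +0), (-1, +4), (-1, +5). This is the pattern (-1, +4), (-1, +5), (-3, +0) repeated.
step 9: apply (-3, +0) → east=-24, north=26
step 10: apply (-1, +4) → east=-25, north=30

east=-25, north=30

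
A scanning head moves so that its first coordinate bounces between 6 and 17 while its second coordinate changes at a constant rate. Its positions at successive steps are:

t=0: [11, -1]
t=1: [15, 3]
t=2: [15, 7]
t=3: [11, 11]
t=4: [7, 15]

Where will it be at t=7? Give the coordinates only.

The first coordinate travels 4 per step and bounces off the walls at 6 and 17.
  step 5: 7 → 9
  step 6: 9 → 13
  step 7: 13 → 17
The second coordinate changes by +4 each step: at step 7 it is 27.

[17, 27]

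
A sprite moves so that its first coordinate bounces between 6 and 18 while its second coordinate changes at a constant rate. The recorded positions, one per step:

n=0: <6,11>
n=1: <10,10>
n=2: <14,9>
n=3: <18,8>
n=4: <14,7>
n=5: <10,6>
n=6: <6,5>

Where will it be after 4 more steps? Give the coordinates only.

The first coordinate reflects between 6 and 18, moving 4 per step.
  step 7: 6 → 10
  step 8: 10 → 14
  step 9: 14 → 18
  step 10: 18 → 14
The second coordinate changes by -1 each step: at step 10 it is 1.

<14,1>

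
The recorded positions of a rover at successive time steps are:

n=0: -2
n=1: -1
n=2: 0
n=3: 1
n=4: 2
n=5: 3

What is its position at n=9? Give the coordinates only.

7

Constant displacement of +1 per step.
step 6: 3 + 1 → 4
step 7: 4 + 1 → 5
step 8: 5 + 1 → 6
step 9: 6 + 1 → 7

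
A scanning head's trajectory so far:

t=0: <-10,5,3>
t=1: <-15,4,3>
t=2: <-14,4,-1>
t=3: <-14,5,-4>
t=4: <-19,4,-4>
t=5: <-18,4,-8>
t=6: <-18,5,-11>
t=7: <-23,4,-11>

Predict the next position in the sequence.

Step-to-step displacements: <-5,-1,+0>, <+1,+0,-4>, <+0,+1,-3>, <-5,-1,+0>, <+1,+0,-4>, <+0,+1,-3>, <-5,-1,+0> — a repeating cycle of length 3.
step 8: apply <+1,+0,-4> → <-22,4,-15>

<-22,4,-15>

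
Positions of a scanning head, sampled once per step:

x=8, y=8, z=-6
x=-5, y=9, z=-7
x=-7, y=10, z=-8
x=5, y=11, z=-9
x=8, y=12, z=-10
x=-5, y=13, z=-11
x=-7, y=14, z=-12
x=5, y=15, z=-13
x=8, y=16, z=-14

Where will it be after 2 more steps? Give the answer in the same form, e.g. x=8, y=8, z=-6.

x=-7, y=18, z=-16

The x coordinate repeats the cycle [8, -5, -7, 5] with period 4; step 10 mod 4 = 2, giving -7.
The y coordinate changes by +1 each step, so at step 10 it is 8 + 10·(1) = 18.
The z coordinate changes by -1 each step, so at step 10 it is -6 + 10·(-1) = -16.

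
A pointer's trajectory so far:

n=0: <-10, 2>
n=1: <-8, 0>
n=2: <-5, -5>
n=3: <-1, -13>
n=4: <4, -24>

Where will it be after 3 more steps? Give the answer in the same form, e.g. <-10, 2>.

<25, -75>

Successive displacements: <+2, -2>, <+3, -5>, <+4, -8>, <+5, -11> — each changes by <+1, -3>.
step 5: <4, -24> + <+6, -14> → <10, -38>
step 6: <10, -38> + <+7, -17> → <17, -55>
step 7: <17, -55> + <+8, -20> → <25, -75>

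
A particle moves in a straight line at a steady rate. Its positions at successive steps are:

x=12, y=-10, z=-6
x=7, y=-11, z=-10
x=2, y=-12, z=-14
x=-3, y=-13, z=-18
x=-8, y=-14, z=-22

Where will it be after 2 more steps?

x=-18, y=-16, z=-30

Each step adds (-5,-1,-4) to the position.
step 5: x=-8, y=-14, z=-22 + (-5,-1,-4) → x=-13, y=-15, z=-26
step 6: x=-13, y=-15, z=-26 + (-5,-1,-4) → x=-18, y=-16, z=-30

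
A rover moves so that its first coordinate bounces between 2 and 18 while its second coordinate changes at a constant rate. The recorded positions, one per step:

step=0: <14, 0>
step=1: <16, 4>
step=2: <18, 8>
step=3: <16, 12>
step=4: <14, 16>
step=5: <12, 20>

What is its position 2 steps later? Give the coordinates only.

The first coordinate reflects between 2 and 18, moving 2 per step.
  step 6: 12 → 10
  step 7: 10 → 8
The second coordinate changes by +4 each step: at step 7 it is 28.

<8, 28>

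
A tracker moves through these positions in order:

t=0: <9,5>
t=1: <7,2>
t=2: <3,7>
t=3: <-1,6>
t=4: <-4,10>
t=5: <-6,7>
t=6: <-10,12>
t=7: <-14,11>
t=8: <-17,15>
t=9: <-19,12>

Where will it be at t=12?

Step-to-step displacements: <-2,-3>, <-4,+5>, <-4,-1>, <-3,+4>, <-2,-3>, <-4,+5>, <-4,-1>, <-3,+4>, <-2,-3> — a repeating cycle of length 4.
step 10: apply <-4,+5> → <-23,17>
step 11: apply <-4,-1> → <-27,16>
step 12: apply <-3,+4> → <-30,20>

<-30,20>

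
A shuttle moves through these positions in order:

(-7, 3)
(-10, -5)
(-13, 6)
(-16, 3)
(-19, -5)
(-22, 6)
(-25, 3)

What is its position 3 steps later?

(-34, 3)

The first coordinate changes by -3 each step, so at step 9 it is -7 + 9·(-3) = -34.
The second coordinate repeats the cycle [3, -5, 6] with period 3; step 9 mod 3 = 0, giving 3.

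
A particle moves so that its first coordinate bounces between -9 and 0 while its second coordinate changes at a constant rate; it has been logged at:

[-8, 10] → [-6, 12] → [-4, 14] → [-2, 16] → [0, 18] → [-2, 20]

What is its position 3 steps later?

The first coordinate reflects between -9 and 0, moving 2 per step.
  step 6: -2 → -4
  step 7: -4 → -6
  step 8: -6 → -8
The second coordinate changes by +2 each step: at step 8 it is 26.

[-8, 26]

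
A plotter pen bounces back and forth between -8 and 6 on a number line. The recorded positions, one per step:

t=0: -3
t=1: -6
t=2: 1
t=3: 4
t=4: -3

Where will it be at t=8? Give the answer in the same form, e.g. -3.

-3

The value travels 7 per step and bounces off the walls at -8 and 6.
  step 5: -3 → -6
  step 6: -6 → 1
  step 7: 1 → 4
  step 8: 4 → -3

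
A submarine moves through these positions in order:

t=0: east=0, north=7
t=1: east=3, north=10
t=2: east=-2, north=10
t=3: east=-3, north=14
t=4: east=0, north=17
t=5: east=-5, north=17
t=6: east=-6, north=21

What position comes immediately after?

Step-to-step displacements: (+3, +3), (-5, +0), (-1, +4), (+3, +3), (-5, +0), (-1, +4) — a repeating cycle of length 3.
step 7: apply (+3, +3) → east=-3, north=24

east=-3, north=24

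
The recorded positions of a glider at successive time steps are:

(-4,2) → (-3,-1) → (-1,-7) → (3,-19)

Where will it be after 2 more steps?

The jumps are (+1,-3), (+2,-6), (+4,-12) — a geometric progression with ratio 2.
step 4: (3,-19) + (+8,-24) → (11,-43)
step 5: (11,-43) + (+16,-48) → (27,-91)

(27,-91)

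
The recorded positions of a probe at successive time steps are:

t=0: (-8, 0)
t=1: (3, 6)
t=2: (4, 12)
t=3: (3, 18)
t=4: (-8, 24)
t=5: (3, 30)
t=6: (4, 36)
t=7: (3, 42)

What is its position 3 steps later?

The first coordinate repeats the cycle [-8, 3, 4, 3] with period 4; step 10 mod 4 = 2, giving 4.
The second coordinate changes by +6 each step, so at step 10 it is 0 + 10·(6) = 60.

(4, 60)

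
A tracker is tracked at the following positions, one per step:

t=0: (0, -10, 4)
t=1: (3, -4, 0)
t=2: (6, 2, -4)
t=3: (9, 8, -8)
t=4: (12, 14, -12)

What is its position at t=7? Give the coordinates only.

The position changes by (+3, +6, -4) every step.
step 5: (12, 14, -12) + (+3, +6, -4) → (15, 20, -16)
step 6: (15, 20, -16) + (+3, +6, -4) → (18, 26, -20)
step 7: (18, 26, -20) + (+3, +6, -4) → (21, 32, -24)

(21, 32, -24)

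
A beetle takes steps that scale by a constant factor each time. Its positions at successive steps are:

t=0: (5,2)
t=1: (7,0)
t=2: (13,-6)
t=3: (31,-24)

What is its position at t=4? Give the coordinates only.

(85,-78)

Step-to-step displacements: (+2,-2), (+6,-6), (+18,-18); each is 3× the previous.
step 4: (31,-24) + (+54,-54) → (85,-78)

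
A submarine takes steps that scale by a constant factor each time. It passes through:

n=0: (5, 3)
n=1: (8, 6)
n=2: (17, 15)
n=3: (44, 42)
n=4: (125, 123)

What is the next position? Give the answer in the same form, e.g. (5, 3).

Step-to-step displacements: (+3, +3), (+9, +9), (+27, +27), (+81, +81); each is 3× the previous.
step 5: (125, 123) + (+243, +243) → (368, 366)

(368, 366)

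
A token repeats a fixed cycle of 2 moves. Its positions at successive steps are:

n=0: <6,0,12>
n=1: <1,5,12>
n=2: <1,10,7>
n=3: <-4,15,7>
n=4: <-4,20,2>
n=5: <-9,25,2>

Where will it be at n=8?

<-14,40,-8>

The moves between consecutive positions are <-5,+5,+0>, <+0,+5,-5>, <-5,+5,+0>, <+0,+5,-5>, <-5,+5,+0>; they repeat the 2-cycle [<-5,+5,+0>, <+0,+5,-5>].
step 6: apply <+0,+5,-5> → <-9,30,-3>
step 7: apply <-5,+5,+0> → <-14,35,-3>
step 8: apply <+0,+5,-5> → <-14,40,-8>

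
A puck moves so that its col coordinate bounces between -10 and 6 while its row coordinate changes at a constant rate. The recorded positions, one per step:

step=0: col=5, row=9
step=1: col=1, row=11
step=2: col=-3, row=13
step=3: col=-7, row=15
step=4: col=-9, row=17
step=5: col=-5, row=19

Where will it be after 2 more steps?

The col coordinate reflects between -10 and 6, moving 4 per step.
  step 6: -5 → -1
  step 7: -1 → 3
The row coordinate changes by +2 each step: at step 7 it is 23.

col=3, row=23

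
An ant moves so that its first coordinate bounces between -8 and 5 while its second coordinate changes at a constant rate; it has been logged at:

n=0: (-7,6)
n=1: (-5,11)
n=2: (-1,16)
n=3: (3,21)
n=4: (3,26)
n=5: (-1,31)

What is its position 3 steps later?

(-3,46)

The first coordinate reflects between -8 and 5, moving 4 per step.
  step 6: -1 → -5
  step 7: -5 → -7
  step 8: -7 → -3
The second coordinate changes by +5 each step: at step 8 it is 46.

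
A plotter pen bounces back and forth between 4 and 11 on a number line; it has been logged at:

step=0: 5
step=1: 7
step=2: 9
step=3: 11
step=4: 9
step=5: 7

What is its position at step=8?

The value travels 2 per step and bounces off the walls at 4 and 11.
  step 6: 7 → 5
  step 7: 5 → 5
  step 8: 5 → 7

7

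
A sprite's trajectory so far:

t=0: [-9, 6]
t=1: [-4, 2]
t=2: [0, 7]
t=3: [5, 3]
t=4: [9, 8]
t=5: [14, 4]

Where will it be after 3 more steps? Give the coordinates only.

Differencing gives [+5, -4], [+4, +5], [+5, -4], [+4, +5], [+5, -4]. This is the pattern [+5, -4], [+4, +5] repeated.
step 6: apply [+4, +5] → [18, 9]
step 7: apply [+5, -4] → [23, 5]
step 8: apply [+4, +5] → [27, 10]

[27, 10]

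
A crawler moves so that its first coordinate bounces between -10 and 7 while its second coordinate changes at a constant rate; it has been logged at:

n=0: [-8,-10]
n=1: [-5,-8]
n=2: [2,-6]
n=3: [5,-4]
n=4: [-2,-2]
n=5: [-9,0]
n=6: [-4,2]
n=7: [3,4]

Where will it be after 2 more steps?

[-3,8]

The first coordinate travels 7 per step and bounces off the walls at -10 and 7.
  step 8: 3 → 4
  step 9: 4 → -3
The second coordinate changes by +2 each step: at step 9 it is 8.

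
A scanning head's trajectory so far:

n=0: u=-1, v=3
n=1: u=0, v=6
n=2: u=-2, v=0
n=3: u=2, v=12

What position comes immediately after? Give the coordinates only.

u=-6, v=-12

Consecutive displacements (+1, +3), (-2, -6), (+4, +12) scale by a factor of -2 each step.
step 4: u=2, v=12 + (-8, -24) → u=-6, v=-12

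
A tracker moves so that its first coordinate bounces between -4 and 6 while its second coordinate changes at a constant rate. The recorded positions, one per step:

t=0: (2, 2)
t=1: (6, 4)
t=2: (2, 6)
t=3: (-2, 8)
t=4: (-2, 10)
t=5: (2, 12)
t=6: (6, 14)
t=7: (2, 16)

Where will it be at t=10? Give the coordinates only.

(2, 22)

The first coordinate reflects between -4 and 6, moving 4 per step.
  step 8: 2 → -2
  step 9: -2 → -2
  step 10: -2 → 2
The second coordinate changes by +2 each step: at step 10 it is 22.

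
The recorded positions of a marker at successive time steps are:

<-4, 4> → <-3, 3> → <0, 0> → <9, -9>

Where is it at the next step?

<36, -36>

Consecutive displacements <+1, -1>, <+3, -3>, <+9, -9> scale by a factor of 3 each step.
step 4: <9, -9> + <+27, -27> → <36, -36>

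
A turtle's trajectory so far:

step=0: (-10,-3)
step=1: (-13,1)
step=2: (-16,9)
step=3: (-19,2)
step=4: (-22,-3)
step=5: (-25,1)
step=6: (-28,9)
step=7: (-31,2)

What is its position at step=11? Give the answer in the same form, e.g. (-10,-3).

(-43,2)

First: linear, -3 per step → -43 at step 11.
Second: cycles through -3, 1, 9, 2 every 4 steps. Step 11 lands at position 3 of the cycle → 2.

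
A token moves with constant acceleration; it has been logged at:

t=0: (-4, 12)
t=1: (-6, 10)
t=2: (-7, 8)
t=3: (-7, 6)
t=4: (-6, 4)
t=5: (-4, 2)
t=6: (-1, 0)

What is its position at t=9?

First differences are (-2, -2), (-1, -2), (+0, -2), (+1, -2), (+2, -2), (+3, -2); their common second difference is (+1, +0) (constant acceleration).
step 7: (-1, 0) + (+4, -2) → (3, -2)
step 8: (3, -2) + (+5, -2) → (8, -4)
step 9: (8, -4) + (+6, -2) → (14, -6)

(14, -6)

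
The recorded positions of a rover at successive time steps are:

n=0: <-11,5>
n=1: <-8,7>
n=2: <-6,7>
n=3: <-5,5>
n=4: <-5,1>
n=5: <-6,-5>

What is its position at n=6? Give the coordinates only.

<-8,-13>

Taking differences between consecutive positions: <+3,+2>, <+2,+0>, <+1,-2>, <+0,-4>, <-1,-6>. These grow by <-1,-2> each step.
step 6: <-6,-5> + <-2,-8> → <-8,-13>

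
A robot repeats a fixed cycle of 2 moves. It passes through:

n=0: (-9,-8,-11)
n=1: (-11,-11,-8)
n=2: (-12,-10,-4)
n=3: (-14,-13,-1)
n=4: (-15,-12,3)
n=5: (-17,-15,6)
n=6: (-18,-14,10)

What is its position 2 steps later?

(-21,-16,17)

The moves between consecutive positions are (-2,-3,+3), (-1,+1,+4), (-2,-3,+3), (-1,+1,+4), (-2,-3,+3), (-1,+1,+4); they repeat the 2-cycle [(-2,-3,+3), (-1,+1,+4)].
step 7: apply (-2,-3,+3) → (-20,-17,13)
step 8: apply (-1,+1,+4) → (-21,-16,17)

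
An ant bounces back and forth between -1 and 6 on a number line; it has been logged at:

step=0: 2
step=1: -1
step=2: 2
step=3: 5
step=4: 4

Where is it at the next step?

The value travels 3 per step and bounces off the walls at -1 and 6.
  step 5: 4 → 1

1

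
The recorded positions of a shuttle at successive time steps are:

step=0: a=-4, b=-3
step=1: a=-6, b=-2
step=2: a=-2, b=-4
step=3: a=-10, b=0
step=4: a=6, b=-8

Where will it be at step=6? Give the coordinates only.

a=38, b=-24

The jumps are (-2, +1), (+4, -2), (-8, +4), (+16, -8) — a geometric progression with ratio -2.
step 5: a=6, b=-8 + (-32, +16) → a=-26, b=8
step 6: a=-26, b=8 + (+64, -32) → a=38, b=-24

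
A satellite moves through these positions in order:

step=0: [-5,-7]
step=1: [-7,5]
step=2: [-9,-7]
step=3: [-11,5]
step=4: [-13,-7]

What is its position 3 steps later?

The first coordinate changes by -2 each step, so at step 7 it is -5 + 7·(-2) = -19.
The second coordinate repeats the cycle [-7, 5] with period 2; step 7 mod 2 = 1, giving 5.

[-19,5]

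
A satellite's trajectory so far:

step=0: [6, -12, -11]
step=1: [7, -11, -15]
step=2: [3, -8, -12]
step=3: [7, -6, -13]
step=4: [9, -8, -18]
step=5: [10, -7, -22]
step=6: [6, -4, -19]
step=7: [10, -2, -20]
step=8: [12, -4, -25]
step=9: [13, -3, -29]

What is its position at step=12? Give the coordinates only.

Step-to-step displacements: [+1, +1, -4], [-4, +3, +3], [+4, +2, -1], [+2, -2, -5], [+1, +1, -4], [-4, +3, +3], [+4, +2, -1], [+2, -2, -5], [+1, +1, -4] — a repeating cycle of length 4.
step 10: apply [-4, +3, +3] → [9, 0, -26]
step 11: apply [+4, +2, -1] → [13, 2, -27]
step 12: apply [+2, -2, -5] → [15, 0, -32]

[15, 0, -32]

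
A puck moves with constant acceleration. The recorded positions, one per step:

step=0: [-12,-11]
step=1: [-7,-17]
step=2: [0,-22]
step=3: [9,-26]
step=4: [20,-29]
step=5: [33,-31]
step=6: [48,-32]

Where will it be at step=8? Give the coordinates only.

[84,-31]

Taking differences between consecutive positions: [+5,-6], [+7,-5], [+9,-4], [+11,-3], [+13,-2], [+15,-1]. These grow by [+2,+1] each step.
step 7: [48,-32] + [+17,+0] → [65,-32]
step 8: [65,-32] + [+19,+1] → [84,-31]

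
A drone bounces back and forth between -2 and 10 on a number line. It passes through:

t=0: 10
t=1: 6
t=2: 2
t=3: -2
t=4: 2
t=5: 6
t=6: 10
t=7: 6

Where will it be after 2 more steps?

-2

The value travels 4 per step and bounces off the walls at -2 and 10.
  step 8: 6 → 2
  step 9: 2 → -2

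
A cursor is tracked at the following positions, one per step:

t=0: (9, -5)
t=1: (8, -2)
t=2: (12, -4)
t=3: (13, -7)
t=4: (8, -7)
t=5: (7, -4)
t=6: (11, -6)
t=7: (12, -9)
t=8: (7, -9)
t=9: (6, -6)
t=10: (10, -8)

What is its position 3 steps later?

Differencing gives (-1, +3), (+4, -2), (+1, -3), (-5, +0), (-1, +3), (+4, -2), (+1, -3), (-5, +0), (-1, +3), (+4, -2). This is the pattern (-1, +3), (+4, -2), (+1, -3), (-5, +0) repeated.
step 11: apply (+1, -3) → (11, -11)
step 12: apply (-5, +0) → (6, -11)
step 13: apply (-1, +3) → (5, -8)

(5, -8)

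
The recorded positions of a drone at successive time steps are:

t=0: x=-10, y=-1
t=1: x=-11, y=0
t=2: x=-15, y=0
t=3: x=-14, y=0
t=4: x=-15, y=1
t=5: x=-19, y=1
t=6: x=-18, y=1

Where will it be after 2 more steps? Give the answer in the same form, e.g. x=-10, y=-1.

x=-23, y=2

Differencing gives (-1,+1), (-4,+0), (+1,+0), (-1,+1), (-4,+0), (+1,+0). This is the pattern (-1,+1), (-4,+0), (+1,+0) repeated.
step 7: apply (-1,+1) → x=-19, y=2
step 8: apply (-4,+0) → x=-23, y=2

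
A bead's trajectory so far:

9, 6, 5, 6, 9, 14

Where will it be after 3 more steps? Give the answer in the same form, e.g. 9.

41

Taking differences between consecutive positions: -3, -1, +1, +3, +5. These grow by +2 each step.
step 6: 14 + 7 → 21
step 7: 21 + 9 → 30
step 8: 30 + 11 → 41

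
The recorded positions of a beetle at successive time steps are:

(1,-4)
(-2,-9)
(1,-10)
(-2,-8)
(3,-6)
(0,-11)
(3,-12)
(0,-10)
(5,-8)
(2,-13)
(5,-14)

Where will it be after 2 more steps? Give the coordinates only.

(7,-10)

The moves between consecutive positions are (-3,-5), (+3,-1), (-3,+2), (+5,+2), (-3,-5), (+3,-1), (-3,+2), (+5,+2), (-3,-5), (+3,-1); they repeat the 4-cycle [(-3,-5), (+3,-1), (-3,+2), (+5,+2)].
step 11: apply (-3,+2) → (2,-12)
step 12: apply (+5,+2) → (7,-10)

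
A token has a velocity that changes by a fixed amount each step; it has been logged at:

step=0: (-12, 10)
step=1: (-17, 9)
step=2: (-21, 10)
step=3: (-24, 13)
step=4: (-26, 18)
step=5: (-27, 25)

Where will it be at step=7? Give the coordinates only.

(-26, 45)

Successive displacements: (-5, -1), (-4, +1), (-3, +3), (-2, +5), (-1, +7) — each changes by (+1, +2).
step 6: (-27, 25) + (+0, +9) → (-27, 34)
step 7: (-27, 34) + (+1, +11) → (-26, 45)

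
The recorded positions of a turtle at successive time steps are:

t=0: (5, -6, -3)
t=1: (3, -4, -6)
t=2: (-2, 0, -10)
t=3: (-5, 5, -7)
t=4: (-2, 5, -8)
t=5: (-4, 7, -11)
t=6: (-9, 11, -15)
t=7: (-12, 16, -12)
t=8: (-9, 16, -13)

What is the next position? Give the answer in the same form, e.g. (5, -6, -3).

The moves between consecutive positions are (-2, +2, -3), (-5, +4, -4), (-3, +5, +3), (+3, +0, -1), (-2, +2, -3), (-5, +4, -4), (-3, +5, +3), (+3, +0, -1); they repeat the 4-cycle [(-2, +2, -3), (-5, +4, -4), (-3, +5, +3), (+3, +0, -1)].
step 9: apply (-2, +2, -3) → (-11, 18, -16)

(-11, 18, -16)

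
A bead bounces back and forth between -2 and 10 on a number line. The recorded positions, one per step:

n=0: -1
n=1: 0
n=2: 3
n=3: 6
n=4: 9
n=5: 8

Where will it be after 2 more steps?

2

The value reflects between -2 and 10, moving 3 per step.
  step 6: 8 → 5
  step 7: 5 → 2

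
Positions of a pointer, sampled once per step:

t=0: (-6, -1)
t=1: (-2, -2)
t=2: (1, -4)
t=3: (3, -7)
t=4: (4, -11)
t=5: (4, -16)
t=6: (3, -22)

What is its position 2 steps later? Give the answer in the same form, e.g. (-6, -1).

(-2, -37)

Successive displacements: (+4, -1), (+3, -2), (+2, -3), (+1, -4), (+0, -5), (-1, -6) — each changes by (-1, -1).
step 7: (3, -22) + (-2, -7) → (1, -29)
step 8: (1, -29) + (-3, -8) → (-2, -37)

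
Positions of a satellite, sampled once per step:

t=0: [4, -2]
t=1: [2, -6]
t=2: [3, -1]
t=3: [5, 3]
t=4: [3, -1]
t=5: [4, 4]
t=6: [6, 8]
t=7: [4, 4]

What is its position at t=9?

Step-to-step displacements: [-2, -4], [+1, +5], [+2, +4], [-2, -4], [+1, +5], [+2, +4], [-2, -4] — a repeating cycle of length 3.
step 8: apply [+1, +5] → [5, 9]
step 9: apply [+2, +4] → [7, 13]

[7, 13]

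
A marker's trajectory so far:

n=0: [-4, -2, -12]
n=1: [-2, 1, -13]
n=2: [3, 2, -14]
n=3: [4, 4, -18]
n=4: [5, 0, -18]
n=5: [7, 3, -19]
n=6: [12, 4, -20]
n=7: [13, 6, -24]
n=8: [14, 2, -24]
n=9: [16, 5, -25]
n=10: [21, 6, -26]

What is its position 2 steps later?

Step-to-step displacements: [+2, +3, -1], [+5, +1, -1], [+1, +2, -4], [+1, -4, +0], [+2, +3, -1], [+5, +1, -1], [+1, +2, -4], [+1, -4, +0], [+2, +3, -1], [+5, +1, -1] — a repeating cycle of length 4.
step 11: apply [+1, +2, -4] → [22, 8, -30]
step 12: apply [+1, -4, +0] → [23, 4, -30]

[23, 4, -30]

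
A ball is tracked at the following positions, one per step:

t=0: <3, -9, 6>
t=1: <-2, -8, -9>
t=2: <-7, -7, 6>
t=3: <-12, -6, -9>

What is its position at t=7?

<-32, -2, -9>

The first coordinate changes by -5 each step, so at step 7 it is 3 + 7·(-5) = -32.
The second coordinate changes by +1 each step, so at step 7 it is -9 + 7·(1) = -2.
The third coordinate repeats the cycle [6, -9] with period 2; step 7 mod 2 = 1, giving -9.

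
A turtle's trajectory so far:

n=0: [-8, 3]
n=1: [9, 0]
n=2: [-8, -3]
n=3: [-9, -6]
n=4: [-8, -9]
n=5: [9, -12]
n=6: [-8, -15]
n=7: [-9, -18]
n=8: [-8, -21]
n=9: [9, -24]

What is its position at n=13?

The first coordinate repeats the cycle [-8, 9, -8, -9] with period 4; step 13 mod 4 = 1, giving 9.
The second coordinate changes by -3 each step, so at step 13 it is 3 + 13·(-3) = -36.

[9, -36]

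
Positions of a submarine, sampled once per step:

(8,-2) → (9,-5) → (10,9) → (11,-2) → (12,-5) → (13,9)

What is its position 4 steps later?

First: linear, +1 per step → 17 at step 9.
Second: cycles through -2, -5, 9 every 3 steps. Step 9 lands at position 0 of the cycle → -2.

(17,-2)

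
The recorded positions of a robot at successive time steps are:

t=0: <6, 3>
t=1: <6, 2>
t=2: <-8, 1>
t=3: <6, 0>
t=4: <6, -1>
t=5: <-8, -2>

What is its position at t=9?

The first coordinate repeats the cycle [6, 6, -8] with period 3; step 9 mod 3 = 0, giving 6.
The second coordinate changes by -1 each step, so at step 9 it is 3 + 9·(-1) = -6.

<6, -6>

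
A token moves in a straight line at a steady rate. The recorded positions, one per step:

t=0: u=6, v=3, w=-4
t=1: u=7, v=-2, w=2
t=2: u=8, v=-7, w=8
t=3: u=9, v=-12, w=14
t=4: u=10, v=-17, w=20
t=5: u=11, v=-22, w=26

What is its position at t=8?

Constant displacement of (+1, -5, +6) per step.
step 6: u=11, v=-22, w=26 + (+1, -5, +6) → u=12, v=-27, w=32
step 7: u=12, v=-27, w=32 + (+1, -5, +6) → u=13, v=-32, w=38
step 8: u=13, v=-32, w=38 + (+1, -5, +6) → u=14, v=-37, w=44

u=14, v=-37, w=44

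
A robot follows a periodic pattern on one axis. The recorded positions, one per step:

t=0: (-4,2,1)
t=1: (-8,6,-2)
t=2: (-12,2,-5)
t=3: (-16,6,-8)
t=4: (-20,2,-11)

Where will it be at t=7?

(-32,6,-20)

The first coordinate changes by -4 each step, so at step 7 it is -4 + 7·(-4) = -32.
The second coordinate repeats the cycle [2, 6] with period 2; step 7 mod 2 = 1, giving 6.
The third coordinate changes by -3 each step, so at step 7 it is 1 + 7·(-3) = -20.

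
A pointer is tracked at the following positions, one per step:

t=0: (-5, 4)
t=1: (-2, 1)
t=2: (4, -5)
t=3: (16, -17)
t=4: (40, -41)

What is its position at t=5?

Step-to-step displacements: (+3, -3), (+6, -6), (+12, -12), (+24, -24); each is 2× the previous.
step 5: (40, -41) + (+48, -48) → (88, -89)

(88, -89)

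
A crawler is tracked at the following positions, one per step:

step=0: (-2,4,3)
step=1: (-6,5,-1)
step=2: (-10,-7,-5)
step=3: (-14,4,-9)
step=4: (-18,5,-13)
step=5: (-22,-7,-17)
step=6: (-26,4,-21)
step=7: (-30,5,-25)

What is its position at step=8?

The first coordinate changes by -4 each step, so at step 8 it is -2 + 8·(-4) = -34.
The second coordinate repeats the cycle [4, 5, -7] with period 3; step 8 mod 3 = 2, giving -7.
The third coordinate changes by -4 each step, so at step 8 it is 3 + 8·(-4) = -29.

(-34,-7,-29)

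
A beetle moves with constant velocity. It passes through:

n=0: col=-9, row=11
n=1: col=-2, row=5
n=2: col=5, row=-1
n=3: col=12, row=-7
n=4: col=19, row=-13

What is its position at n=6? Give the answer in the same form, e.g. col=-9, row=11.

The position changes by (+7, -6) every step.
step 5: col=19, row=-13 + (+7, -6) → col=26, row=-19
step 6: col=26, row=-19 + (+7, -6) → col=33, row=-25

col=33, row=-25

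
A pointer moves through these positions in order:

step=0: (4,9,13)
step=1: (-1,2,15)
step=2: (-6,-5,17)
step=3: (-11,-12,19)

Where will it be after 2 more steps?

Each step adds (-5,-7,+2) to the position.
step 4: (-11,-12,19) + (-5,-7,+2) → (-16,-19,21)
step 5: (-16,-19,21) + (-5,-7,+2) → (-21,-26,23)

(-21,-26,23)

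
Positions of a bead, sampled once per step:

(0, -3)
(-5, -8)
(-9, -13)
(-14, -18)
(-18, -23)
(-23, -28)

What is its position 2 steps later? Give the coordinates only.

The moves between consecutive positions are (-5, -5), (-4, -5), (-5, -5), (-4, -5), (-5, -5); they repeat the 2-cycle [(-5, -5), (-4, -5)].
step 6: apply (-4, -5) → (-27, -33)
step 7: apply (-5, -5) → (-32, -38)

(-32, -38)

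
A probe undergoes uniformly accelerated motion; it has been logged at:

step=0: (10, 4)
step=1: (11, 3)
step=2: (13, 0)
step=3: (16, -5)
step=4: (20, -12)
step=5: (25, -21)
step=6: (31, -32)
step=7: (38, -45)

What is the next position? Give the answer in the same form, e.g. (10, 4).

Successive displacements: (+1, -1), (+2, -3), (+3, -5), (+4, -7), (+5, -9), (+6, -11), (+7, -13) — each changes by (+1, -2).
step 8: (38, -45) + (+8, -15) → (46, -60)

(46, -60)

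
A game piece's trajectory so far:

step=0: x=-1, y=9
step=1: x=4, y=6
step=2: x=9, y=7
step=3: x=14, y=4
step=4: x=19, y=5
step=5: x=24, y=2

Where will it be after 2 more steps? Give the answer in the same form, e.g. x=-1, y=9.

x=34, y=0

Differencing gives (+5,-3), (+5,+1), (+5,-3), (+5,+1), (+5,-3). This is the pattern (+5,-3), (+5,+1) repeated.
step 6: apply (+5,+1) → x=29, y=3
step 7: apply (+5,-3) → x=34, y=0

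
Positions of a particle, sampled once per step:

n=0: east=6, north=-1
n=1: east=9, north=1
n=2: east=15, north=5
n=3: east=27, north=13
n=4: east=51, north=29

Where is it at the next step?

The jumps are (+3,+2), (+6,+4), (+12,+8), (+24,+16) — a geometric progression with ratio 2.
step 5: east=51, north=29 + (+48,+32) → east=99, north=61

east=99, north=61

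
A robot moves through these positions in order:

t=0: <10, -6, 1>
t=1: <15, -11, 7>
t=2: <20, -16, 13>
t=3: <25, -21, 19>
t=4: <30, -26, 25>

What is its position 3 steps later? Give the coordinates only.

The position changes by <+5, -5, +6> every step.
step 5: <30, -26, 25> + <+5, -5, +6> → <35, -31, 31>
step 6: <35, -31, 31> + <+5, -5, +6> → <40, -36, 37>
step 7: <40, -36, 37> + <+5, -5, +6> → <45, -41, 43>

<45, -41, 43>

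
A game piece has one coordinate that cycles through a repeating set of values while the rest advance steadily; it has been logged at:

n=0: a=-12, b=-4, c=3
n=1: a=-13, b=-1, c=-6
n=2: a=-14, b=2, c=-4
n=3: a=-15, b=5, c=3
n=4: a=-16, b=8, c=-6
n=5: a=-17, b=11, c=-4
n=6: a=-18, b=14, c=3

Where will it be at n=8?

a=-20, b=20, c=-4

A: linear, -1 per step → -20 at step 8.
B: linear, +3 per step → 20 at step 8.
C: cycles through 3, -6, -4 every 3 steps. Step 8 lands at position 2 of the cycle → -4.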